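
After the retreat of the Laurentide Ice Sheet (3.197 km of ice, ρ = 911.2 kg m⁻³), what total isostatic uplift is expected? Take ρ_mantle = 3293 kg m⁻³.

Removing the load lets mantle flow back in; uplift u satisfies ρ_ice t = ρ_m u.
u = t ρ_ice/ρ_m = 3.197 km × 911.2/3293 = 0.885 km.

0.885 km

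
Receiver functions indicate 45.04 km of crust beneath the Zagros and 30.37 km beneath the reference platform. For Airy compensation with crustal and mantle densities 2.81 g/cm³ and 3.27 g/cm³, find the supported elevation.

2.06 km

Excess crust Δ = 45.04 km − 30.37 km = 14.67 km, split between elevation h and root r with h + r = Δ.
Airy balance ρ_c h = (ρ_m − ρ_c) r gives r = h ρ_c/(ρ_m − ρ_c), so h (1 + ρ_c/(ρ_m − ρ_c)) = Δ, i.e. h = Δ (ρ_m − ρ_c)/ρ_m.
h = 14.67 km × 0.46/3.27 = 2.06 km.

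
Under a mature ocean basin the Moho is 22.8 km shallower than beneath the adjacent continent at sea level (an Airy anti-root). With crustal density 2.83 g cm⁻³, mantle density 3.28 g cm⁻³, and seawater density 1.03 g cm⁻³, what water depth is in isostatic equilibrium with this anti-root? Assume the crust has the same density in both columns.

5.7 km

Replacing a thickness d of crust by seawater at the top must be balanced by replacing crust with mantle at the base: d (ρ_c − ρ_w) = a (ρ_m − ρ_c).
d = a (ρ_m − ρ_c)/(ρ_c − ρ_w) = 22.8 km × 0.45/1.8 = 5.7 km.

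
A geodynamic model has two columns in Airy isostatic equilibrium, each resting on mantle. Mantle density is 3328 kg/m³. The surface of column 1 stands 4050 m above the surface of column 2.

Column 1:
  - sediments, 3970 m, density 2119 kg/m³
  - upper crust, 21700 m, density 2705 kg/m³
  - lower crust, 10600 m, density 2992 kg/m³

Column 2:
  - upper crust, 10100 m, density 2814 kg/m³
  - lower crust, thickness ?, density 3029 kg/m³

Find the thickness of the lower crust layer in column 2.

10700 m

Take the compensation level at the base of the deeper column (depth z_c below the surface of column 1) and equate Σ ρ_i t_i down to z_c; mantle fills any gap and the z_c terms cancel.
Column 1: 3970×2119 + 21700×2705 + 10600×2992 + (z_c − 36270)×3328
Column 2: 4050×0 + 10100×2814 + x×3029 + (z_c − 4050 − 10100 − x)×3328
The z_c×3328 term appears on both sides and cancels. Collect the known terms of each column as K = Σ(ρt)_known − 3328 × (depth of known layers): K_1 = 98826130 − 3328×36270 = −21880430; K_2 = 28421400 − 3328×(4050 + 10100) = −18669800.
Balance: K_1 = K_2 − x×(3328 − 3029), so x = (K_2 − K_1)/(3328 − 3029) = 3210630/299 = 10700 m.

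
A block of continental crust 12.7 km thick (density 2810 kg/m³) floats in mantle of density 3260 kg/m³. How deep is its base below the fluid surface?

Draft d = t ρ_obj/ρ_fluid = 12.7 km × 2810/3260 = 10.9 km.

10.9 km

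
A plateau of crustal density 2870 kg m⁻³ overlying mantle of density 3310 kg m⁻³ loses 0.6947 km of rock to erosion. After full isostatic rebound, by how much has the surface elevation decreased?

Rebound u = e ρ_c/ρ_m = 0.6947 km × 2870/3310 = 0.6024 km.
Net surface drop = e − u = 0.6947 km − 0.6024 km = e (ρ_m − ρ_c)/ρ_m = 0.0923 km.

0.0923 km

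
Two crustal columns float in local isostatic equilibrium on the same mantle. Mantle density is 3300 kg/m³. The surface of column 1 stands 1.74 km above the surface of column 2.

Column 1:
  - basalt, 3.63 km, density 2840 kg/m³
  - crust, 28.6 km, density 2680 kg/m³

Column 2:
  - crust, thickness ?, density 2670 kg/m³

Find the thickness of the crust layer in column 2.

21.7 km

Take the compensation level at the base of the deeper column (depth z_c below the surface of column 1) and equate Σ ρ_i t_i down to z_c; mantle fills any gap and the z_c terms cancel.
Column 1: 3.63×2840 + 28.6×2680 + (z_c − 32.23)×3300
Column 2: 1.74×0 + x×2670 + (z_c − 1.74 − 0 − x)×3300
The z_c×3300 term appears on both sides and cancels. Collect the known terms of each column as K = Σ(ρt)_known − 3300 × (depth of known layers): K_1 = 86957.2 − 3300×32.23 = −19401.8; K_2 = 0 − 3300×(1.74 + 0) = −5742.
Balance: K_1 = K_2 − x×(3300 − 2670), so x = (K_2 − K_1)/(3300 − 2670) = 13659.8/630 = 21.7 km.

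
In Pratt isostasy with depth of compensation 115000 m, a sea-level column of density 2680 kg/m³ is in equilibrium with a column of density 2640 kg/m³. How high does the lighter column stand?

ρ_ref D = ρ (D + h) → h = D (ρ_ref − ρ)/ρ.
h = 115000 m × (2680 − 2640)/2640 = 1740 m.

1740 m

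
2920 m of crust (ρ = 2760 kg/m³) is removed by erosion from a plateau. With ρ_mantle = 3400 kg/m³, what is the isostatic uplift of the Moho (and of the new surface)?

2370 m

Unloading: uplift u = e ρ_c/ρ_m = 2920 m × 2760/3400 = 2370 m.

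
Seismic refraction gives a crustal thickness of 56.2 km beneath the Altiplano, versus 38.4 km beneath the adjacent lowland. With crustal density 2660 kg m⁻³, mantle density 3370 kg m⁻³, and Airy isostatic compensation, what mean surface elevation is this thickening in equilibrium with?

Excess crust Δ = 56.2 km − 38.4 km = 17.8 km, split between elevation h and root r with h + r = Δ.
Airy balance ρ_c h = (ρ_m − ρ_c) r gives r = h ρ_c/(ρ_m − ρ_c), so h (1 + ρ_c/(ρ_m − ρ_c)) = Δ, i.e. h = Δ (ρ_m − ρ_c)/ρ_m.
h = 17.8 km × 710/3370 = 3.75 km.

3.75 km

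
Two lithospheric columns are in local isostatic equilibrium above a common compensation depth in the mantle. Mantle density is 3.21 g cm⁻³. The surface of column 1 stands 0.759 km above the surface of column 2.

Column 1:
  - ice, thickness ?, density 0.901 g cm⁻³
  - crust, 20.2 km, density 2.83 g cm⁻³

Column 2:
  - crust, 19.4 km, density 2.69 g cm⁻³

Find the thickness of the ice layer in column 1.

2.1 km

Take the compensation level at the base of the deeper column (depth z_c below the surface of column 1) and equate Σ ρ_i t_i down to z_c; mantle fills any gap and the z_c terms cancel.
Column 1: x×0.901 + 20.2×2.83 + (z_c − 20.2 − x)×3.21
Column 2: 0.759×0 + 19.4×2.69 + (z_c − 0.759 − 19.4)×3.21
The z_c×3.21 term appears on both sides and cancels. Collect the known terms of each column as K = Σ(ρt)_known − 3.21 × (depth of known layers): K_1 = 57.166 − 3.21×20.2 = −7.676; K_2 = 52.186 − 3.21×(0.759 + 19.4) = −12.52439.
Balance: K_1 − x×(3.21 − 0.901) = K_2, so x = (K_1 − K_2)/(3.21 − 0.901) = 4.84839/2.309 = 2.1 km.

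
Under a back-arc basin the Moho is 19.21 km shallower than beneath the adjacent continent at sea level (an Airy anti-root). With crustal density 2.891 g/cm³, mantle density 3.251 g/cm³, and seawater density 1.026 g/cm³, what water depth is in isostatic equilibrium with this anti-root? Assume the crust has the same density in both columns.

3.71 km

Replacing a thickness d of crust by seawater at the top must be balanced by replacing crust with mantle at the base: d (ρ_c − ρ_w) = a (ρ_m − ρ_c).
d = a (ρ_m − ρ_c)/(ρ_c − ρ_w) = 19.21 km × 0.36/1.865 = 3.71 km.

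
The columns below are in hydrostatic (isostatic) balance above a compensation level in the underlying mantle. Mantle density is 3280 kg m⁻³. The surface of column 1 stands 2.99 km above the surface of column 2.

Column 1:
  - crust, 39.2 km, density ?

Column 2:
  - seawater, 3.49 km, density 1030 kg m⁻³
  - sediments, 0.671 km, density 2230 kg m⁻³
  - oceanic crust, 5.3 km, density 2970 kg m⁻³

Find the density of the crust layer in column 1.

2770 kg m⁻³

Take the compensation level at the base of the deeper column (depth z_c below the surface of column 1) and equate Σ ρ_i t_i down to z_c; mantle fills any gap and the z_c terms cancel.
Column 1: 39.2×ρ + (z_c − 39.2)×3280
Column 2: 2.99×0 + 3.49×1030 + 0.671×2230 + 5.3×2970 + (z_c − 2.99 − 9.461)×3280
The z_c×3280 term appears on both sides and cancels. Collect the known terms of each column as K = Σ(ρt)_known − 3280 × (depth of known layers): K_1 = 0 − 3280×39.2 = −128576; K_2 = 20832.03 − 3280×(2.99 + 9.461) = −20007.25.
Balance: K_1 + 39.2×ρ = K_2, so ρ = (K_2 − K_1)/39.2 = 108569/39.2 = 2770 kg m⁻³.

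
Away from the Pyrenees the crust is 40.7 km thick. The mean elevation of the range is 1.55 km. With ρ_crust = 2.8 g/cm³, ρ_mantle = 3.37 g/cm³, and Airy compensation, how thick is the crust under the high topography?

49.9 km

Root depth r = h ρ_c / (ρ_m − ρ_c) = 1.55 km × 2.8 / 0.57 = 7.614 km.
Total thickness = T + h + r = 40.7 km + 1.55 km + 7.614 km = 49.9 km.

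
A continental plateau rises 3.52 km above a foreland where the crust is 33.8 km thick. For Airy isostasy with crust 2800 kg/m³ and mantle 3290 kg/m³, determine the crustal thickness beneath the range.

57.4 km

Root depth r = h ρ_c / (ρ_m − ρ_c) = 3.52 km × 2800 / 490 = 20.11 km.
Total thickness = T + h + r = 33.8 km + 3.52 km + 20.11 km = 57.4 km.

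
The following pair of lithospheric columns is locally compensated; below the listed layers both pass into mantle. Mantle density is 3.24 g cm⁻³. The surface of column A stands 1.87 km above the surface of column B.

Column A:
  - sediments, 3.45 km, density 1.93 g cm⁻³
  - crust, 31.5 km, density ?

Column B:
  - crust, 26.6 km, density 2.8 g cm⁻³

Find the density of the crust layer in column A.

2.82 g cm⁻³

Take the compensation level at the base of the deeper column (depth z_c below the surface of column A) and equate Σ ρ_i t_i down to z_c; mantle fills any gap and the z_c terms cancel.
Column A: 3.45×1.93 + 31.5×ρ + (z_c − 34.95)×3.24
Column B: 1.87×0 + 26.6×2.8 + (z_c − 1.87 − 26.6)×3.24
The z_c×3.24 term appears on both sides and cancels. Collect the known terms of each column as K = Σ(ρt)_known − 3.24 × (depth of known layers): K_A = 6.6585 − 3.24×34.95 = −106.5795; K_B = 74.48 − 3.24×(1.87 + 26.6) = −17.7628.
Balance: K_A + 31.5×ρ = K_B, so ρ = (K_B − K_A)/31.5 = 88.8167/31.5 = 2.82 g cm⁻³.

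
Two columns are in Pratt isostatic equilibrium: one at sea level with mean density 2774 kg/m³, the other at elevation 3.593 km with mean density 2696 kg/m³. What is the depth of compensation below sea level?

124 km

ρ_ref D = ρ (D + h) → D (ρ_ref − ρ) = ρ h.
D = ρ h/(ρ_ref − ρ) = 2696 × 3.593 km/(2774 − 2696) = 124 km.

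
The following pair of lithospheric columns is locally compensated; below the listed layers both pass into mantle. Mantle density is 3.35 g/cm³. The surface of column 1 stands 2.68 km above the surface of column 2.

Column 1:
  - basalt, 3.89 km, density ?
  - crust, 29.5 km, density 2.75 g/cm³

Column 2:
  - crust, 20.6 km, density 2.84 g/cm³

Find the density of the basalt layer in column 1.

2.89 g/cm³

Take the compensation level at the base of the deeper column (depth z_c below the surface of column 1) and equate Σ ρ_i t_i down to z_c; mantle fills any gap and the z_c terms cancel.
Column 1: 3.89×ρ + 29.5×2.75 + (z_c − 33.39)×3.35
Column 2: 2.68×0 + 20.6×2.84 + (z_c − 2.68 − 20.6)×3.35
The z_c×3.35 term appears on both sides and cancels. Collect the known terms of each column as K = Σ(ρt)_known − 3.35 × (depth of known layers): K_1 = 81.125 − 3.35×33.39 = −30.7315; K_2 = 58.504 − 3.35×(2.68 + 20.6) = −19.484.
Balance: K_1 + 3.89×ρ = K_2, so ρ = (K_2 − K_1)/3.89 = 11.2475/3.89 = 2.89 g/cm³.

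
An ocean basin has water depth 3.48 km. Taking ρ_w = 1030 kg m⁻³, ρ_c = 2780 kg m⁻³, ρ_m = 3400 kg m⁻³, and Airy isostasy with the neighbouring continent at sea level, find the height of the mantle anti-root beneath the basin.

9.82 km

In Airy isostatic equilibrium: replacing crust with seawater at the top is compensated by replacing crust with mantle at the base: d (ρ_c − ρ_w) = a (ρ_m − ρ_c).
a = d (ρ_c − ρ_w)/(ρ_m − ρ_c) = 3.48 km × 1750/620 = 9.82 km.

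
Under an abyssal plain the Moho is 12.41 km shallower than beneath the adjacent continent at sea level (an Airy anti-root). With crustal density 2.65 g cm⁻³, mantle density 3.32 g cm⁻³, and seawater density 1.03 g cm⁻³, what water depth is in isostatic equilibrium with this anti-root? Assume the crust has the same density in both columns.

5.13 km

Replacing a thickness d of crust by seawater at the top must be balanced by replacing crust with mantle at the base: d (ρ_c − ρ_w) = a (ρ_m − ρ_c).
d = a (ρ_m − ρ_c)/(ρ_c − ρ_w) = 12.41 km × 0.67/1.62 = 5.13 km.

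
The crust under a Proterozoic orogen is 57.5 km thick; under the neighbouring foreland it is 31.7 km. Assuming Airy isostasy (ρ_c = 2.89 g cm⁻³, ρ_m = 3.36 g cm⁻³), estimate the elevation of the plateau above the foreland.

Excess crust Δ = 57.5 km − 31.7 km = 25.8 km, split between elevation h and root r with h + r = Δ.
Airy balance ρ_c h = (ρ_m − ρ_c) r gives r = h ρ_c/(ρ_m − ρ_c), so h (1 + ρ_c/(ρ_m − ρ_c)) = Δ, i.e. h = Δ (ρ_m − ρ_c)/ρ_m.
h = 25.8 km × 0.47/3.36 = 3.61 km.

3.61 km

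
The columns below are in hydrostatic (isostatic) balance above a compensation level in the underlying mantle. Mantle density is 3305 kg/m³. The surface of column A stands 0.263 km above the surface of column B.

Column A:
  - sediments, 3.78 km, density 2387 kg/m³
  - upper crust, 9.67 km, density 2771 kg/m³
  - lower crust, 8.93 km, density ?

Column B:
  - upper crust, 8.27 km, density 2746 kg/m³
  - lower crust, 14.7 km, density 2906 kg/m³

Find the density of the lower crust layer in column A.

Take the compensation level at the base of the deeper column (depth z_c below the surface of column A) and equate Σ ρ_i t_i down to z_c; mantle fills any gap and the z_c terms cancel.
Column A: 3.78×2387 + 9.67×2771 + 8.93×ρ + (z_c − 22.38)×3305
Column B: 0.263×0 + 8.27×2746 + 14.7×2906 + (z_c − 0.263 − 22.97)×3305
The z_c×3305 term appears on both sides and cancels. Collect the known terms of each column as K = Σ(ρt)_known − 3305 × (depth of known layers): K_A = 35818.43 − 3305×22.38 = −38147.47; K_B = 65427.62 − 3305×(0.263 + 22.97) = −11357.445.
Balance: K_A + 8.93×ρ = K_B, so ρ = (K_B − K_A)/8.93 = 26790/8.93 = 3000 kg/m³.

3000 kg/m³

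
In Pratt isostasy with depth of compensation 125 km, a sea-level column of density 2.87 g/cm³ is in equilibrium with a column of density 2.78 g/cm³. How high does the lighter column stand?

4.05 km

ρ_ref D = ρ (D + h) → h = D (ρ_ref − ρ)/ρ.
h = 125 km × (2.87 − 2.78)/2.78 = 4.05 km.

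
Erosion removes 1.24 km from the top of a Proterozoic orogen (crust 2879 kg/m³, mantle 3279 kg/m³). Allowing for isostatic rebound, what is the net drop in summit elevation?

0.151 km

Rebound u = e ρ_c/ρ_m = 1.24 km × 2879/3279 = 1.089 km.
Net surface drop = e − u = 1.24 km − 1.089 km = e (ρ_m − ρ_c)/ρ_m = 0.151 km.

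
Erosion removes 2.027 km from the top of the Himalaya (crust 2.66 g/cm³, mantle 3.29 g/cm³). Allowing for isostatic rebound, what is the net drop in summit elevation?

Rebound u = e ρ_c/ρ_m = 2.027 km × 2.66/3.29 = 1.639 km.
Net surface drop = e − u = 2.027 km − 1.639 km = e (ρ_m − ρ_c)/ρ_m = 0.388 km.

0.388 km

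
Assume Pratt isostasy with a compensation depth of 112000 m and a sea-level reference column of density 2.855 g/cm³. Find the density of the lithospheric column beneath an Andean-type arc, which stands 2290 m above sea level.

Pratt balance: ρ_ref D = ρ (D + h).
ρ = ρ_ref D/(D + h) = 2.855 × 112000 m/(112000 m + 2290 m) = 2.8 g/cm³.

2.8 g/cm³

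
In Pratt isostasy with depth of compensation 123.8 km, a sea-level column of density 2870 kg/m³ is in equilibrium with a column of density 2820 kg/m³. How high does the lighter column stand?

2.2 km

ρ_ref D = ρ (D + h) → h = D (ρ_ref − ρ)/ρ.
h = 123.8 km × (2870 − 2820)/2820 = 2.2 km.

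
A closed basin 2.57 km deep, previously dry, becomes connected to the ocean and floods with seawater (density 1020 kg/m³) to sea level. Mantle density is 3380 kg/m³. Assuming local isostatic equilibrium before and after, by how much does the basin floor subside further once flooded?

After flooding the water column is d + s deep. Its weight must equal the weight of mantle displaced by the extra subsidence s: (d + s) ρ_w = s ρ_m.
s = d ρ_w / (ρ_m − ρ_w) = 2.57 km × 1020/(3380 − 1020) = 1.11 km.

1.11 km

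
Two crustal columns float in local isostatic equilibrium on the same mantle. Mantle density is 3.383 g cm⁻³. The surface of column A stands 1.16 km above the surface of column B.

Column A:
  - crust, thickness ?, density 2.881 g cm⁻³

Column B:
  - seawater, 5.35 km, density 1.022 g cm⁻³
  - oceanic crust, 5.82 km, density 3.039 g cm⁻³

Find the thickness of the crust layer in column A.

Take the compensation level at the base of the deeper column (depth z_c below the surface of column A) and equate Σ ρ_i t_i down to z_c; mantle fills any gap and the z_c terms cancel.
Column A: x×2.881 + (z_c − 0 − x)×3.383
Column B: 1.16×0 + 5.35×1.022 + 5.82×3.039 + (z_c − 1.16 − 11.17)×3.383
The z_c×3.383 term appears on both sides and cancels. Collect the known terms of each column as K = Σ(ρt)_known − 3.383 × (depth of known layers): K_A = 0 − 3.383×0 = 0; K_B = 23.15468 − 3.383×(1.16 + 11.17) = −18.55771.
Balance: K_A − x×(3.383 − 2.881) = K_B, so x = (K_A − K_B)/(3.383 − 2.881) = 18.5577/0.502 = 37 km.

37 km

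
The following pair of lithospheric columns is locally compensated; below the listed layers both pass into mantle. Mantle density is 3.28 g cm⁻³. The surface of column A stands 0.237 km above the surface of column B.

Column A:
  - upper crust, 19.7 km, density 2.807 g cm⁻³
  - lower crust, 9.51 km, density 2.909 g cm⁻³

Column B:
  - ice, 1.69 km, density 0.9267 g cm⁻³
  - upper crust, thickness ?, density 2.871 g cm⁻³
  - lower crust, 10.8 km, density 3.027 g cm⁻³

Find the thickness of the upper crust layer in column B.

Take the compensation level at the base of the deeper column (depth z_c below the surface of column A) and equate Σ ρ_i t_i down to z_c; mantle fills any gap and the z_c terms cancel.
Column A: 19.7×2.807 + 9.51×2.909 + (z_c − 29.21)×3.28
Column B: 0.237×0 + 1.69×0.9267 + x×2.871 + 10.8×3.027 + (z_c − 0.237 − 12.49 − x)×3.28
The z_c×3.28 term appears on both sides and cancels. Collect the known terms of each column as K = Σ(ρt)_known − 3.28 × (depth of known layers): K_A = 82.96249 − 3.28×29.21 = −12.84631; K_B = 34.257723 − 3.28×(0.237 + 12.49) = −7.486837.
Balance: K_A = K_B − x×(3.28 − 2.871), so x = (K_B − K_A)/(3.28 − 2.871) = 5.35947/0.409 = 13.1 km.

13.1 km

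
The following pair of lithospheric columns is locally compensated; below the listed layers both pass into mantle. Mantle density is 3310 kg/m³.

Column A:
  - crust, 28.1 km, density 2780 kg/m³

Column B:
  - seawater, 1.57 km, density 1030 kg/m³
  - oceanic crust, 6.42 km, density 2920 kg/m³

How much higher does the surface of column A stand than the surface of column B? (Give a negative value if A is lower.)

For any compensation level in the mantle, the mantle terms cancel and isostasy reduces to e = (Σt_A − Σt_B) − (Σ(ρt)_A − Σ(ρt)_B) / ρ_m.
Σt_A = 28.1 km; Σt_B = 7.99 km; Σ(ρt)_A = 78118; Σ(ρt)_B = 20363.5 (in km·kg/m³).
e = (28.1 − 7.99) − (78118 − 20363.5) / 3310 = 2.66 km.

2.66 km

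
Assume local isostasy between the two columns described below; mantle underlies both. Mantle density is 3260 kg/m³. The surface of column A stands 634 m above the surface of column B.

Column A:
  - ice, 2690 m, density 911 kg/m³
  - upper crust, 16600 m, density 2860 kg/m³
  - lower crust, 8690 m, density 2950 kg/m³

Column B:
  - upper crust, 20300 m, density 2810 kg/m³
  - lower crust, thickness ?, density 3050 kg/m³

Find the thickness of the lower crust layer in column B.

Take the compensation level at the base of the deeper column (depth z_c below the surface of column A) and equate Σ ρ_i t_i down to z_c; mantle fills any gap and the z_c terms cancel.
Column A: 2690×911 + 16600×2860 + 8690×2950 + (z_c − 27980)×3260
Column B: 634×0 + 20300×2810 + x×3050 + (z_c − 634 − 20300 − x)×3260
The z_c×3260 term appears on both sides and cancels. Collect the known terms of each column as K = Σ(ρt)_known − 3260 × (depth of known layers): K_A = 75562090 − 3260×27980 = −15652710; K_B = 57043000 − 3260×(634 + 20300) = −11201840.
Balance: K_A = K_B − x×(3260 − 3050), so x = (K_B − K_A)/(3260 − 3050) = 4450870/210 = 21200 m.

21200 m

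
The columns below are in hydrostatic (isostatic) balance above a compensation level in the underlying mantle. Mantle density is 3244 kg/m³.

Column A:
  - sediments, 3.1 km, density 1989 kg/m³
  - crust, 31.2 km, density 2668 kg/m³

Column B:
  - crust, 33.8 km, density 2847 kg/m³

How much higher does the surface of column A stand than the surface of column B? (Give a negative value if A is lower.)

For any compensation level in the mantle, the mantle terms cancel and isostasy reduces to e = (Σt_A − Σt_B) − (Σ(ρt)_A − Σ(ρt)_B) / ρ_m.
Σt_A = 34.3 km; Σt_B = 33.8 km; Σ(ρt)_A = 89407.5; Σ(ρt)_B = 96228.6 (in km·kg/m³).
e = (34.3 − 33.8) − (89407.5 − 96228.6) / 3244 = 2.6 km.

2.6 km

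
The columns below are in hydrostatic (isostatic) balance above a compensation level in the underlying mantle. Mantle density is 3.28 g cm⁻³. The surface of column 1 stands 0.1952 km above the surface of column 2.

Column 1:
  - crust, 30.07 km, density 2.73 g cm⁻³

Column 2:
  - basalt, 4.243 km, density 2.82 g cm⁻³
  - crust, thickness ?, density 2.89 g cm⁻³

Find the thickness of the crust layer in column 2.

Take the compensation level at the base of the deeper column (depth z_c below the surface of column 1) and equate Σ ρ_i t_i down to z_c; mantle fills any gap and the z_c terms cancel.
Column 1: 30.07×2.73 + (z_c − 30.07)×3.28
Column 2: 0.1952×0 + 4.243×2.82 + x×2.89 + (z_c − 0.1952 − 4.243 − x)×3.28
The z_c×3.28 term appears on both sides and cancels. Collect the known terms of each column as K = Σ(ρt)_known − 3.28 × (depth of known layers): K_1 = 82.0911 − 3.28×30.07 = −16.5385; K_2 = 11.96526 − 3.28×(0.1952 + 4.243) = −2.592036.
Balance: K_1 = K_2 − x×(3.28 − 2.89), so x = (K_2 − K_1)/(3.28 − 2.89) = 13.9465/0.39 = 35.8 km.

35.8 km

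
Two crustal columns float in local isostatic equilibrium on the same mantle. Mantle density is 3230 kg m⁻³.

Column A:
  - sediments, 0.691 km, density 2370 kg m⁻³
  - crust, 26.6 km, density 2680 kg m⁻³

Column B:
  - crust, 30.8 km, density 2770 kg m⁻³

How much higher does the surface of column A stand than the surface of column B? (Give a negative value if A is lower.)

0.327 km

For any compensation level in the mantle, the mantle terms cancel and isostasy reduces to e = (Σt_A − Σt_B) − (Σ(ρt)_A − Σ(ρt)_B) / ρ_m.
Σt_A = 27.291 km; Σt_B = 30.8 km; Σ(ρt)_A = 72925.67; Σ(ρt)_B = 85316 (in km·kg m⁻³).
e = (27.291 − 30.8) − (72925.67 − 85316) / 3230 = 0.327 km.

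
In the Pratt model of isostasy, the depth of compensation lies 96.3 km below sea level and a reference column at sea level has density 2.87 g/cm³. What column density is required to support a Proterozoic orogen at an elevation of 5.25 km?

Pratt balance: ρ_ref D = ρ (D + h).
ρ = ρ_ref D/(D + h) = 2.87 × 96.3 km/(96.3 km + 5.25 km) = 2.72 g/cm³.

2.72 g/cm³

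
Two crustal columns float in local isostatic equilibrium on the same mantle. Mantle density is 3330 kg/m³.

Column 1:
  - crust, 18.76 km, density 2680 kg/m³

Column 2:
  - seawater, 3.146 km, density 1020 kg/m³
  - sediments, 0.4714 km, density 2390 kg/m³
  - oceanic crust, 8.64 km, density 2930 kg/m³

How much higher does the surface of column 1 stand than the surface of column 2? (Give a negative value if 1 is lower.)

For any compensation level in the mantle, the mantle terms cancel and isostasy reduces to e = (Σt_1 − Σt_2) − (Σ(ρt)_1 − Σ(ρt)_2) / ρ_m.
Σt_1 = 18.76 km; Σt_2 = 12.2574 km; Σ(ρt)_1 = 50276.8; Σ(ρt)_2 = 29650.766 (in km·kg/m³).
e = (18.76 − 12.2574) − (50276.8 − 29650.766) / 3330 = 0.309 km.

0.309 km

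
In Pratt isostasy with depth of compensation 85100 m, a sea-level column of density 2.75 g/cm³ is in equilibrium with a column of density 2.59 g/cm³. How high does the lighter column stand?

ρ_ref D = ρ (D + h) → h = D (ρ_ref − ρ)/ρ.
h = 85100 m × (2.75 − 2.59)/2.59 = 5260 m.

5260 m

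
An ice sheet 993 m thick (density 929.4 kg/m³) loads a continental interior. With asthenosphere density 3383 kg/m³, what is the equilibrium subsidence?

Balancing pressure at the compensation depth: the ice load ρ_ice t is balanced by mantle displaced below, ρ_m s.
s = t ρ_ice / ρ_m = 993 m × 929.4/3383 = 273 m.

273 m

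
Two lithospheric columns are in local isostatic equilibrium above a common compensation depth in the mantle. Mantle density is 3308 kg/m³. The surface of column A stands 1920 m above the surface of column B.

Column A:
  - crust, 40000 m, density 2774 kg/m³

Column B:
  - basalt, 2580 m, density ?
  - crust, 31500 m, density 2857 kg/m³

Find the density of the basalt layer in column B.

Take the compensation level at the base of the deeper column (depth z_c below the surface of column A) and equate Σ ρ_i t_i down to z_c; mantle fills any gap and the z_c terms cancel.
Column A: 40000×2774 + (z_c − 40000)×3308
Column B: 1920×0 + 2580×ρ + 31500×2857 + (z_c − 1920 − 34080)×3308
The z_c×3308 term appears on both sides and cancels. Collect the known terms of each column as K = Σ(ρt)_known − 3308 × (depth of known layers): K_A = 110960000 − 3308×40000 = −21360000; K_B = 89995500 − 3308×(1920 + 34080) = −29092500.
Balance: K_A = K_B + 2580×ρ, so ρ = (K_A − K_B)/2580 = 7732500/2580 = 3000 kg/m³.

3000 kg/m³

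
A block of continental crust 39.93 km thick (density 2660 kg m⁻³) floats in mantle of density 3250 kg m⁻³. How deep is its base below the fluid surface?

32.7 km

Draft d = t ρ_obj/ρ_fluid = 39.93 km × 2660/3250 = 32.7 km.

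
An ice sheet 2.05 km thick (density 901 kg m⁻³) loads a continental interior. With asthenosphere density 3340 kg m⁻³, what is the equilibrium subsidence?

Isostatic balance requires: the ice load ρ_ice t is balanced by mantle displaced below, ρ_m s.
s = t ρ_ice / ρ_m = 2.05 km × 901/3340 = 0.553 km.

0.553 km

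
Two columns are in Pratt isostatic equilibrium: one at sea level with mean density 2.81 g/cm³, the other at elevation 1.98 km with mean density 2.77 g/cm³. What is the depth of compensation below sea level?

137 km

ρ_ref D = ρ (D + h) → D (ρ_ref − ρ) = ρ h.
D = ρ h/(ρ_ref − ρ) = 2.77 × 1.98 km/(2.81 − 2.77) = 137 km.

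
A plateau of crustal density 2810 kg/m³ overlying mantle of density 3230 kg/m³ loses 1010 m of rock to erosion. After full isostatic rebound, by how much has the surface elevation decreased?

131 m

Rebound u = e ρ_c/ρ_m = 1010 m × 2810/3230 = 878.7 m.
Net surface drop = e − u = 1010 m − 878.7 m = e (ρ_m − ρ_c)/ρ_m = 131 m.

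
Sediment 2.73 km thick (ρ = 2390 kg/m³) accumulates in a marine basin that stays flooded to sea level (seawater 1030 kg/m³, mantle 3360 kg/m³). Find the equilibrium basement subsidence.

Submarine loading: the sediment displaces seawater, and the subsidence is in turn flooded, so s (ρ_m − ρ_w) = t (ρ_sed − ρ_w).
s = 2.73 km × (2390 − 1030) / (3360 − 1030) = 1.59 km.

1.59 km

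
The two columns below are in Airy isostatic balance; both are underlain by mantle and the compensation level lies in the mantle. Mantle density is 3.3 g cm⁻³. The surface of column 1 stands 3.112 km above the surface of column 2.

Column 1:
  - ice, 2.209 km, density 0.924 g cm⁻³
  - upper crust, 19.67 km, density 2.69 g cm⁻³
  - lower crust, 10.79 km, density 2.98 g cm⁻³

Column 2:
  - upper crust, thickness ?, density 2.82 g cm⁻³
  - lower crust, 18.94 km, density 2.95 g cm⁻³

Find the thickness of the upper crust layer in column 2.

7.92 km

Take the compensation level at the base of the deeper column (depth z_c below the surface of column 1) and equate Σ ρ_i t_i down to z_c; mantle fills any gap and the z_c terms cancel.
Column 1: 2.209×0.924 + 19.67×2.69 + 10.79×2.98 + (z_c − 32.669)×3.3
Column 2: 3.112×0 + x×2.82 + 18.94×2.95 + (z_c − 3.112 − 18.94 − x)×3.3
The z_c×3.3 term appears on both sides and cancels. Collect the known terms of each column as K = Σ(ρt)_known − 3.3 × (depth of known layers): K_1 = 87.107616 − 3.3×32.669 = −20.700084; K_2 = 55.873 − 3.3×(3.112 + 18.94) = −16.8986.
Balance: K_1 = K_2 − x×(3.3 − 2.82), so x = (K_2 − K_1)/(3.3 − 2.82) = 3.80148/0.48 = 7.92 km.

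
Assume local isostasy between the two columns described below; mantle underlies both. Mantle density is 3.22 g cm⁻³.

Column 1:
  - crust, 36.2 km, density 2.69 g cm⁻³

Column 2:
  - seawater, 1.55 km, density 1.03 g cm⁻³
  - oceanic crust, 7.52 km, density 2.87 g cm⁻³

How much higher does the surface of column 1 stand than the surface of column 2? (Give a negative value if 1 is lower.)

For any compensation level in the mantle, the mantle terms cancel and isostasy reduces to e = (Σt_1 − Σt_2) − (Σ(ρt)_1 − Σ(ρt)_2) / ρ_m.
Σt_1 = 36.2 km; Σt_2 = 9.07 km; Σ(ρt)_1 = 97.378; Σ(ρt)_2 = 23.1789 (in km·g cm⁻³).
e = (36.2 − 9.07) − (97.378 − 23.1789) / 3.22 = 4.09 km.

4.09 km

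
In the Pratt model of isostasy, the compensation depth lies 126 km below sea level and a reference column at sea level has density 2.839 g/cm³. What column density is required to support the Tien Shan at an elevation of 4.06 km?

Pratt balance: ρ_ref D = ρ (D + h).
ρ = ρ_ref D/(D + h) = 2.839 × 126 km/(126 km + 4.06 km) = 2.75 g/cm³.

2.75 g/cm³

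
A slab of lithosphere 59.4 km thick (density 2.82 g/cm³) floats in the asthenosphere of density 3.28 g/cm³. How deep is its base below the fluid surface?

51.1 km

Draft d = t ρ_obj/ρ_fluid = 59.4 km × 2.82/3.28 = 51.1 km.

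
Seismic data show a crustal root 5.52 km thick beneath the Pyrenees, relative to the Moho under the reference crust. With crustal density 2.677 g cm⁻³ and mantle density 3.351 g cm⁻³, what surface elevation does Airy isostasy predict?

For local isostatic compensation: ρ_c h = (ρ_m − ρ_c) r.
h = r (ρ_m − ρ_c) / ρ_c = 5.52 km × (3.351 − 2.677) / 2.677 = 1.39 km.

1.39 km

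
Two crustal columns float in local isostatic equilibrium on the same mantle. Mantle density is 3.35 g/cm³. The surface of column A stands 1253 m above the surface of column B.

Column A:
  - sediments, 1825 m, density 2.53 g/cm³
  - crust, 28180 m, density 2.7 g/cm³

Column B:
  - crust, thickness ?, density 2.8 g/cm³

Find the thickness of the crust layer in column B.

Take the compensation level at the base of the deeper column (depth z_c below the surface of column A) and equate Σ ρ_i t_i down to z_c; mantle fills any gap and the z_c terms cancel.
Column A: 1825×2.53 + 28180×2.7 + (z_c − 30005)×3.35
Column B: 1253×0 + x×2.8 + (z_c − 1253 − 0 − x)×3.35
The z_c×3.35 term appears on both sides and cancels. Collect the known terms of each column as K = Σ(ρt)_known − 3.35 × (depth of known layers): K_A = 80703.25 − 3.35×30005 = −19813.5; K_B = 0 − 3.35×(1253 + 0) = −4197.55.
Balance: K_A = K_B − x×(3.35 − 2.8), so x = (K_B − K_A)/(3.35 − 2.8) = 15616/0.55 = 28400 m.

28400 m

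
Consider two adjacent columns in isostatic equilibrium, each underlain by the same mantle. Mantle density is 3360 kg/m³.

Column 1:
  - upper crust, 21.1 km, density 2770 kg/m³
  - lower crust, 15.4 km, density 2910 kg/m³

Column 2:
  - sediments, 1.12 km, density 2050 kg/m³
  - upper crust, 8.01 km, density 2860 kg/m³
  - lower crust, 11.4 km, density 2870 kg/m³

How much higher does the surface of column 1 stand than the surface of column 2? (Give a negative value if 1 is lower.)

2.48 km

For any compensation level in the mantle, the mantle terms cancel and isostasy reduces to e = (Σt_1 − Σt_2) − (Σ(ρt)_1 − Σ(ρt)_2) / ρ_m.
Σt_1 = 36.5 km; Σt_2 = 20.53 km; Σ(ρt)_1 = 103261; Σ(ρt)_2 = 57922.6 (in km·kg/m³).
e = (36.5 − 20.53) − (103261 − 57922.6) / 3360 = 2.48 km.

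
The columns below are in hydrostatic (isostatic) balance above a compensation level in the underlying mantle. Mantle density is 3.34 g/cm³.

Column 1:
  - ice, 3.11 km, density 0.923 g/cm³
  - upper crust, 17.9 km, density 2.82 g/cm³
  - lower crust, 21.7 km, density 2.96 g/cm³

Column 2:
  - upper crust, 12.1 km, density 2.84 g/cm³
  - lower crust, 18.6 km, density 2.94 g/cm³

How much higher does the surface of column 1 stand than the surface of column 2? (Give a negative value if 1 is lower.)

3.47 km

For any compensation level in the mantle, the mantle terms cancel and isostasy reduces to e = (Σt_1 − Σt_2) − (Σ(ρt)_1 − Σ(ρt)_2) / ρ_m.
Σt_1 = 42.71 km; Σt_2 = 30.7 km; Σ(ρt)_1 = 117.58053; Σ(ρt)_2 = 89.048 (in km·g/cm³).
e = (42.71 − 30.7) − (117.58053 − 89.048) / 3.34 = 3.47 km.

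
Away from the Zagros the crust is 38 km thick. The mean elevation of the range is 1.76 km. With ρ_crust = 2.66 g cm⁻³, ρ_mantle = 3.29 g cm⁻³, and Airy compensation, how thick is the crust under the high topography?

47.2 km

Root depth r = h ρ_c / (ρ_m − ρ_c) = 1.76 km × 2.66 / 0.63 = 7.431 km.
Total thickness = T + h + r = 38 km + 1.76 km + 7.431 km = 47.2 km.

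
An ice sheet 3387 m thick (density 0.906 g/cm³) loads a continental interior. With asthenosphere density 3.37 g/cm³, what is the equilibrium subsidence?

For local isostatic compensation: the ice load ρ_ice t is balanced by mantle displaced below, ρ_m s.
s = t ρ_ice / ρ_m = 3387 m × 0.906/3.37 = 911 m.

911 m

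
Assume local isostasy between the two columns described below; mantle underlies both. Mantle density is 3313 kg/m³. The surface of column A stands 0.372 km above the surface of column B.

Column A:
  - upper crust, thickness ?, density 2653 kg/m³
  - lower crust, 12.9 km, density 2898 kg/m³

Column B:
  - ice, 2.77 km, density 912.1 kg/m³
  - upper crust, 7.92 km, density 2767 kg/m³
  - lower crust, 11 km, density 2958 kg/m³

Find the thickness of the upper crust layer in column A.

16.3 km

Take the compensation level at the base of the deeper column (depth z_c below the surface of column A) and equate Σ ρ_i t_i down to z_c; mantle fills any gap and the z_c terms cancel.
Column A: x×2653 + 12.9×2898 + (z_c − 12.9 − x)×3313
Column B: 0.372×0 + 2.77×912.1 + 7.92×2767 + 11×2958 + (z_c − 0.372 − 21.69)×3313
The z_c×3313 term appears on both sides and cancels. Collect the known terms of each column as K = Σ(ρt)_known − 3313 × (depth of known layers): K_A = 37384.2 − 3313×12.9 = −5353.5; K_B = 56979.157 − 3313×(0.372 + 21.69) = −16112.249.
Balance: K_A − x×(3313 − 2653) = K_B, so x = (K_A − K_B)/(3313 − 2653) = 10758.7/660 = 16.3 km.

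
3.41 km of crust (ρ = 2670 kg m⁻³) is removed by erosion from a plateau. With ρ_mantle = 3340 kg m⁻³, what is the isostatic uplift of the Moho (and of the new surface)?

2.73 km

Unloading: uplift u = e ρ_c/ρ_m = 3.41 km × 2670/3340 = 2.73 km.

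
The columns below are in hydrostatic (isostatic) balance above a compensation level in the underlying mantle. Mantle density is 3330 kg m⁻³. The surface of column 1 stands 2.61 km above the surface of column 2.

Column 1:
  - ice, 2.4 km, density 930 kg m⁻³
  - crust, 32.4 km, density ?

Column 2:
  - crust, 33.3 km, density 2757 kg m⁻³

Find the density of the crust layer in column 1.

2650 kg m⁻³

Take the compensation level at the base of the deeper column (depth z_c below the surface of column 1) and equate Σ ρ_i t_i down to z_c; mantle fills any gap and the z_c terms cancel.
Column 1: 2.4×930 + 32.4×ρ + (z_c − 34.8)×3330
Column 2: 2.61×0 + 33.3×2757 + (z_c − 2.61 − 33.3)×3330
The z_c×3330 term appears on both sides and cancels. Collect the known terms of each column as K = Σ(ρt)_known − 3330 × (depth of known layers): K_1 = 2232 − 3330×34.8 = −113652; K_2 = 91808.1 − 3330×(2.61 + 33.3) = −27772.2.
Balance: K_1 + 32.4×ρ = K_2, so ρ = (K_2 − K_1)/32.4 = 85879.8/32.4 = 2650 kg m⁻³.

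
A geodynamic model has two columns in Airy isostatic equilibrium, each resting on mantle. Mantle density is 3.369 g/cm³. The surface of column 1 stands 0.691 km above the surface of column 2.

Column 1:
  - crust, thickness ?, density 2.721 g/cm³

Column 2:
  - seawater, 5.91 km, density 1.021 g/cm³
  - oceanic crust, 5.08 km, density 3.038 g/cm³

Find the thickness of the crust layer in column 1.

27.6 km

Take the compensation level at the base of the deeper column (depth z_c below the surface of column 1) and equate Σ ρ_i t_i down to z_c; mantle fills any gap and the z_c terms cancel.
Column 1: x×2.721 + (z_c − 0 − x)×3.369
Column 2: 0.691×0 + 5.91×1.021 + 5.08×3.038 + (z_c − 0.691 − 10.99)×3.369
The z_c×3.369 term appears on both sides and cancels. Collect the known terms of each column as K = Σ(ρt)_known − 3.369 × (depth of known layers): K_1 = 0 − 3.369×0 = 0; K_2 = 21.46715 − 3.369×(0.691 + 10.99) = −17.886139.
Balance: K_1 − x×(3.369 − 2.721) = K_2, so x = (K_1 − K_2)/(3.369 − 2.721) = 17.8861/0.648 = 27.6 km.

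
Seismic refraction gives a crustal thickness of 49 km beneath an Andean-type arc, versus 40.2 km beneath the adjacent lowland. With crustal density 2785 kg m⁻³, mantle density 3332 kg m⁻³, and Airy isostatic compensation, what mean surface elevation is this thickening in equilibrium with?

1.44 km

Excess crust Δ = 49 km − 40.2 km = 8.8 km, split between elevation h and root r with h + r = Δ.
Airy balance ρ_c h = (ρ_m − ρ_c) r gives r = h ρ_c/(ρ_m − ρ_c), so h (1 + ρ_c/(ρ_m − ρ_c)) = Δ, i.e. h = Δ (ρ_m − ρ_c)/ρ_m.
h = 8.8 km × 547/3332 = 1.44 km.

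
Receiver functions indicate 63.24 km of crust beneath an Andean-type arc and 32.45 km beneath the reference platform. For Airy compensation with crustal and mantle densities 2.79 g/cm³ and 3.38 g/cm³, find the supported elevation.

5.37 km

Excess crust Δ = 63.24 km − 32.45 km = 30.79 km, split between elevation h and root r with h + r = Δ.
Airy balance ρ_c h = (ρ_m − ρ_c) r gives r = h ρ_c/(ρ_m − ρ_c), so h (1 + ρ_c/(ρ_m − ρ_c)) = Δ, i.e. h = Δ (ρ_m − ρ_c)/ρ_m.
h = 30.79 km × 0.59/3.38 = 5.37 km.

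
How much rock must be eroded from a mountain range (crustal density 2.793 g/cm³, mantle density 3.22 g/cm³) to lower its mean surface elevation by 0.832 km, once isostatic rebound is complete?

6.27 km

Net drop Δ = e − u = e − e ρ_c/ρ_m = e (ρ_m − ρ_c)/ρ_m.
e = Δ ρ_m/(ρ_m − ρ_c) = 0.832 km × 3.22/0.427 = 6.27 km.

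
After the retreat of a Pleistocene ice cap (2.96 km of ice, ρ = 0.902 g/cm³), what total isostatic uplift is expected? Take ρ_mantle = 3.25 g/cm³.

Removing the load lets mantle flow back in; uplift u satisfies ρ_ice t = ρ_m u.
u = t ρ_ice/ρ_m = 2.96 km × 0.902/3.25 = 0.822 km.

0.822 km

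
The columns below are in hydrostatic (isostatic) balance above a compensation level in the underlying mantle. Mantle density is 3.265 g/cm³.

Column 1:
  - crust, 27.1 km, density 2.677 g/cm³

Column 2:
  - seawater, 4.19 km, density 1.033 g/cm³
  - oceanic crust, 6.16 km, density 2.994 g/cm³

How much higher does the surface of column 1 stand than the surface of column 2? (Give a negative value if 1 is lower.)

1.5 km

For any compensation level in the mantle, the mantle terms cancel and isostasy reduces to e = (Σt_1 − Σt_2) − (Σ(ρt)_1 − Σ(ρt)_2) / ρ_m.
Σt_1 = 27.1 km; Σt_2 = 10.35 km; Σ(ρt)_1 = 72.5467; Σ(ρt)_2 = 22.77131 (in km·g/cm³).
e = (27.1 − 10.35) − (72.5467 − 22.77131) / 3.265 = 1.5 km.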